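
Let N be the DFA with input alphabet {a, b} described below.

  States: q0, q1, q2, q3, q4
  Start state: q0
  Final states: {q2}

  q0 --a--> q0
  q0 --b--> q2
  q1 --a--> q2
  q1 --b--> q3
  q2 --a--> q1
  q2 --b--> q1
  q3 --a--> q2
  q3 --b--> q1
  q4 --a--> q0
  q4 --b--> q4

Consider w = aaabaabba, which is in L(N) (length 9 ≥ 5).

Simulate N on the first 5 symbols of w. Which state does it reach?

q1

Run of N on the first 5 characters of w = a a a b a:
  step 0: q0  (start)
  step 1: q0  (read a: q0→q0)
  step 2: q0  (read a: q0→q0)
  step 3: q0  (read a: q0→q0)
  step 4: q2  (read b: q0→q2)
  step 5: q1  (read a: q2→q1)

After reading 5 characters, N is in state q1.
(This kind of state-tracing is the core of the pumping-lemma construction: with 5 states, pigeonhole forces a repeat within the first 5 steps.)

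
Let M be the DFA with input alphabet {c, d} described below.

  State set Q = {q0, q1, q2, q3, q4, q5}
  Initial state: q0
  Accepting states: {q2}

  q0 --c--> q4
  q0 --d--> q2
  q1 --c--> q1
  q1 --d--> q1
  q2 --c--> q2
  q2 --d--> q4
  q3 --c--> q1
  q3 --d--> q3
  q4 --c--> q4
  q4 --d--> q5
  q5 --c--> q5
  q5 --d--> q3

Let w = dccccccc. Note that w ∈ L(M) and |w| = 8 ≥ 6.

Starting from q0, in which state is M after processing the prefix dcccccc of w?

q2

Run of M on the first 7 characters of w = d c c c c c c:
  step 0: q0  (start)
  step 1: q2  (read d: q0→q2)
  step 2: q2  (read c: q2→q2)
  step 3: q2  (read c: q2→q2)
  step 4: q2  (read c: q2→q2)
  step 5: q2  (read c: q2→q2)
  step 6: q2  (read c: q2→q2)
  step 7: q2  (read c: q2→q2)

After reading 7 characters, M is in state q2.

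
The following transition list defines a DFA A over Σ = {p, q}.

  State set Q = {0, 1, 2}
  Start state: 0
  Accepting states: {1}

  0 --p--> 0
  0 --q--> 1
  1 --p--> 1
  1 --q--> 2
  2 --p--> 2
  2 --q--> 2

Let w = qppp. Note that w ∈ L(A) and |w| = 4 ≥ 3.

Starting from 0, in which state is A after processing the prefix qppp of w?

State sequence: 0 -q-> 1 -p-> 1 -p-> 1 -p-> 1

After reading 4 characters, A is in state 1.

1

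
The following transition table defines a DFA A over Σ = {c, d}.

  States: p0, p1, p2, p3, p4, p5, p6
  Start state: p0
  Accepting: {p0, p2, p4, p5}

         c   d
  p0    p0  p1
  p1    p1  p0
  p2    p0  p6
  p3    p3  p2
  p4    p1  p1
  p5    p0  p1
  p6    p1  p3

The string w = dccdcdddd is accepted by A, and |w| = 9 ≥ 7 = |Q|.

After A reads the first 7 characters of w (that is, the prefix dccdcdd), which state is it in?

p0

State sequence: p0 -d-> p1 -c-> p1 -c-> p1 -d-> p0 -c-> p0 -d-> p1 -d-> p0

After reading 7 characters, A is in state p0.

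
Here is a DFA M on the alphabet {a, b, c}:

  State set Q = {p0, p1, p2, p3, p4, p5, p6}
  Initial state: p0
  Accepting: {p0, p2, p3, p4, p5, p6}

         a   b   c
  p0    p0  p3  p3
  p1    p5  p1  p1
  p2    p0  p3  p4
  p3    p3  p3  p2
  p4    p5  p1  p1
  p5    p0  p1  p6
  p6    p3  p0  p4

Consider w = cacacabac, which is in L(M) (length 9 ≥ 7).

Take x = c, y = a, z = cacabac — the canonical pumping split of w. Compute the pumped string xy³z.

xy^3z = c·a·a·a·cacabac = caaacacabac.
Reading y = a takes M from p3 back to p3, so after x·y·y·y the machine is still in p3, and z then leads to the accepting state p2. Hence caaacacabac ∈ L(M).

caaacacabac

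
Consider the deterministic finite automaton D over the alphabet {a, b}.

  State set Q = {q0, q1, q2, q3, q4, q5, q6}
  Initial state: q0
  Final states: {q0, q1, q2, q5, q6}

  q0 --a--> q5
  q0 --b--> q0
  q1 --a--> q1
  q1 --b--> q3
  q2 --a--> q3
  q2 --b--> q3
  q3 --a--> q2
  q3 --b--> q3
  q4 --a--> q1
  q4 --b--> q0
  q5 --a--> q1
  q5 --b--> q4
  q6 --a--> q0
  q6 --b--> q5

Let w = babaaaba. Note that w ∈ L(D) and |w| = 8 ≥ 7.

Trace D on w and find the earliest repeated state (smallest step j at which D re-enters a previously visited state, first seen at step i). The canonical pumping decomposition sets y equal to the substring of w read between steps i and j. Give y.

State sequence: q0 -b-> q0 -a-> q5 -b-> q4 -a-> q1 -a-> q1 -a-> q1 -b-> q3 -a-> q2
First repeat at step 1: q0 was already visited.

So i = 0, j = 1, giving x = w[0:0] = ε, y = w[0:1] = b, z = w[1:8] = abaaaba.
Check: |xy| = 1 ≤ 7 and |y| = 1 ≥ 1. Reading y takes D from q0 back to q0, so every xyⁱz is accepted.
Since D has 7 states, any run of length ≥ 7 visits 7+1 states, so by pigeonhole some state repeats within the first 7 steps — that repeat gives the pumpable loop.

b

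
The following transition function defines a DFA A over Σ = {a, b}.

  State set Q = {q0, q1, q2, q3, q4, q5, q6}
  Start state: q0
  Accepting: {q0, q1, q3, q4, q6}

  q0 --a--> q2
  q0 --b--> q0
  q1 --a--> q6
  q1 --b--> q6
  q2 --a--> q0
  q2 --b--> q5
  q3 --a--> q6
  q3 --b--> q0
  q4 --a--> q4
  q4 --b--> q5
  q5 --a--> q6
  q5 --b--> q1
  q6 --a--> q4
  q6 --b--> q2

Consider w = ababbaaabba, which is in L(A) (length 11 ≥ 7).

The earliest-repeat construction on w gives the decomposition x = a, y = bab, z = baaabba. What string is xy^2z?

xy^2z = a·bab·bab·baaabba = ababbabbaaabba.
Reading y = bab takes A from q2 back to q2, so after x·y·y the machine is still in q2, and z then leads to the accepting state q6. Hence ababbabbaaabba ∈ L(A).

ababbabbaaabba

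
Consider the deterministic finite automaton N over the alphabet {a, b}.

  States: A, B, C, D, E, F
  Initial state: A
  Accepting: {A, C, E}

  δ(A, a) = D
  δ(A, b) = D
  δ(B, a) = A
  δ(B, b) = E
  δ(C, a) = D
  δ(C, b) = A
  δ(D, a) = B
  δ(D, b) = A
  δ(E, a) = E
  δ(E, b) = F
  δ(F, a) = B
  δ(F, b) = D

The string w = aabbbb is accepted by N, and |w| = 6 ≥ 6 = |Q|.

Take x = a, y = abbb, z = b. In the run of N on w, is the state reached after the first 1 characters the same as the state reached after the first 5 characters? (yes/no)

yes

State sequence: A -a-> D -a-> B -b-> E -b-> F -b-> D

After x (step 1): D. After xy (step 5): D.
They match, so y = abbb drives N around a cycle from D back to itself; pumping y any number of times keeps N in D before reading z, and xyⁱz ∈ L(N) for every i ≥ 0.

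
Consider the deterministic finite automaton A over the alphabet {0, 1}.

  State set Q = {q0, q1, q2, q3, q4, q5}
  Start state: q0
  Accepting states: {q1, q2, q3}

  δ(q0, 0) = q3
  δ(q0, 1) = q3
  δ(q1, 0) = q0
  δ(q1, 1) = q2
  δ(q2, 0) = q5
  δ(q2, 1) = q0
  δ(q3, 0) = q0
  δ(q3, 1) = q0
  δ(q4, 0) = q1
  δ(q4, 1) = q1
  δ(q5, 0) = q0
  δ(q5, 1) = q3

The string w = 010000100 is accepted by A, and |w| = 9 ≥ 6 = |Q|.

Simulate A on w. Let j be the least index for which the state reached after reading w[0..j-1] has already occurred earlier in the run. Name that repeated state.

q0

State sequence: q0 -0-> q3 -1-> q0 -0-> q3 -0-> q0 -0-> q3 -0-> q0 -1-> q3 -0-> q0 -0-> q3
First repeat at step 2: q0 was already visited.

The earliest repeat is at step j = 2: A is in q0, which it already visited at step i = 0.
The DFA has 6 states, so the proof of the pumping lemma guarantees a repeated state among the first 6+1 visited; the segment between the two visits is the pumpable y.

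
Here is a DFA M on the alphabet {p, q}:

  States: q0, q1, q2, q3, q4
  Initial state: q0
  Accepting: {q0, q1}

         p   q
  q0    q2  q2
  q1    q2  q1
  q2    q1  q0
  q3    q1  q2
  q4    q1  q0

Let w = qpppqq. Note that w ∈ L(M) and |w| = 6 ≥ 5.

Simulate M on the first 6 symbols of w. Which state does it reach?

q1

Run of M on the first 6 characters of w = q p p p q q:
  step 0: q0  (start)
  step 1: q2  (read q: q0→q2)
  step 2: q1  (read p: q2→q1)
  step 3: q2  (read p: q1→q2)
  step 4: q1  (read p: q2→q1)
  step 5: q1  (read q: q1→q1)
  step 6: q1  (read q: q1→q1)

After reading 6 characters, M is in state q1.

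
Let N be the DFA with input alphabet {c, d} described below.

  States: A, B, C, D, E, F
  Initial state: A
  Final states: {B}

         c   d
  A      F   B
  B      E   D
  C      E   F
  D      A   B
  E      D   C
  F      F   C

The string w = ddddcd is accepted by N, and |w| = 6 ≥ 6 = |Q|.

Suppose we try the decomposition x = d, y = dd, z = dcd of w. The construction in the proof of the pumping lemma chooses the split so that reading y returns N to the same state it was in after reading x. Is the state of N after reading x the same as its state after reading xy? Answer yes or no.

yes

State sequence: A -d-> B -d-> D -d-> B

After x (step 1): B. After xy (step 3): B.
They match, so y = dd drives N around a cycle from B back to itself; pumping y any number of times keeps N in B before reading z, and xyⁱz ∈ L(N) for every i ≥ 0.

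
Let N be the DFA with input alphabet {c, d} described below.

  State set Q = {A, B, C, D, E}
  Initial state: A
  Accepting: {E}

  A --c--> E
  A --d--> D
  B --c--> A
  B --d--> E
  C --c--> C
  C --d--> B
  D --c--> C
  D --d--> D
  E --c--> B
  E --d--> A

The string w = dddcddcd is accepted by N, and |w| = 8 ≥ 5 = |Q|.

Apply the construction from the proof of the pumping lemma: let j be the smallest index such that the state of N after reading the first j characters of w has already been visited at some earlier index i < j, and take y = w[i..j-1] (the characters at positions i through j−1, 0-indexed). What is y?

d

Run of N on w = d d d c d d c d:
  step 0: A  (start)
  step 1: D  (read d: A→D)
  step 2: D  (read d: D→D)   ← first repeat (D seen earlier)
  step 3: D  (read d: D→D)
  step 4: C  (read c: D→C)
  step 5: B  (read d: C→B)
  step 6: E  (read d: B→E)
  step 7: B  (read c: E→B)
  step 8: E  (read d: B→E)

So i = 1, j = 2, giving x = w[0:1] = d, y = w[1:2] = d, z = w[2:8] = dcddcd.
Check: |xy| = 2 ≤ 5 and |y| = 1 ≥ 1. Reading y takes N from D back to D, so every xyⁱz is accepted.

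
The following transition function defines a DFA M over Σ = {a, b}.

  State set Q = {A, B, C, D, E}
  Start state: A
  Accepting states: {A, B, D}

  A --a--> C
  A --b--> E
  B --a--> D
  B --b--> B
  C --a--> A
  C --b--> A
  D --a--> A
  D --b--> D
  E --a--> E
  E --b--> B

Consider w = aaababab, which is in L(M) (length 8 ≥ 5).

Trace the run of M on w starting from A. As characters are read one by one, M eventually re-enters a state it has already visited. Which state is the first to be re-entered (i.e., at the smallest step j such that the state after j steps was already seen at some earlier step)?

A

State sequence: A -a-> C -a-> A -a-> C -b-> A -a-> C -b-> A -a-> C -b-> A
First repeat at step 2: A was already visited.

The earliest repeat is at step j = 2: M is in A, which it already visited at step i = 0.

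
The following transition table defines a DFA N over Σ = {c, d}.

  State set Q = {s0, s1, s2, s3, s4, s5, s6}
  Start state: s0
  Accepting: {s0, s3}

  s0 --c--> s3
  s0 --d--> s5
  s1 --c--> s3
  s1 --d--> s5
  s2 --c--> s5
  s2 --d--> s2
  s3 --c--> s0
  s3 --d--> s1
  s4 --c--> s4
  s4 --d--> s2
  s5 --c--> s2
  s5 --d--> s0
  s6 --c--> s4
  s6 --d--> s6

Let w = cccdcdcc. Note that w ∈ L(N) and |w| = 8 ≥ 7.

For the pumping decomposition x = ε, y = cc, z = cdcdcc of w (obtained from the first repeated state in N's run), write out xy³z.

xy^3z = ε·cc·cc·cc·cdcdcc = cccccccdcdcc.
Reading y = cc takes N from s0 back to s0, so after x·y·y·y the machine is still in s0, and z then leads to the accepting state s0. Hence cccccccdcdcc ∈ L(N).

cccccccdcdcc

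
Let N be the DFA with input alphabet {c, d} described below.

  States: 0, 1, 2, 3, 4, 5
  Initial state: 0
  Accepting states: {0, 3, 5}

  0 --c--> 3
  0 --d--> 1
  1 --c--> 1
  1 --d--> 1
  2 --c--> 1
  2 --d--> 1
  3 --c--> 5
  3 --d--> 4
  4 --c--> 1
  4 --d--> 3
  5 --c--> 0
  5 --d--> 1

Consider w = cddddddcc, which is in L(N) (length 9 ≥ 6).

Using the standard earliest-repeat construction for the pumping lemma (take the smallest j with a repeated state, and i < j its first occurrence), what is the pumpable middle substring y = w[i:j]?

State sequence: 0 -c-> 3 -d-> 4 -d-> 3 -d-> 4 -d-> 3 -d-> 4 -d-> 3 -c-> 5 -c-> 0
First repeat at step 3: 3 was already visited.

So i = 1, j = 3, giving x = w[0:1] = c, y = w[1:3] = dd, z = w[3:9] = ddddcc.
Check: |xy| = 3 ≤ 6 and |y| = 2 ≥ 1. Reading y takes N from 3 back to 3, so every xyⁱz is accepted.

dd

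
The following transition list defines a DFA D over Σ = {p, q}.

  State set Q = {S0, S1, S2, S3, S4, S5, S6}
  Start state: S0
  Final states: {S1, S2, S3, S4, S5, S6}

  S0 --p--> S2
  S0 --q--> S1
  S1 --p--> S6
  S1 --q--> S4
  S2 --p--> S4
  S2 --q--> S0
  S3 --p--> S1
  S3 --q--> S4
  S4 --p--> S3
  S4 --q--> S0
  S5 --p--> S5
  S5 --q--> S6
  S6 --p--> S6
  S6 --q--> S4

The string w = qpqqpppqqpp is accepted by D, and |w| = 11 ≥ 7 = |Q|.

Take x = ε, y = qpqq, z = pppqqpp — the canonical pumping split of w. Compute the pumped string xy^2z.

qpqqqpqqpppqqpp

xy^2z = ε·qpqq·qpqq·pppqqpp = qpqqqpqqpppqqpp.
Reading y = qpqq takes D from S0 back to S0, so after x·y·y the machine is still in S0, and z then leads to the accepting state S4. Hence qpqqqpqqpppqqpp ∈ L(D).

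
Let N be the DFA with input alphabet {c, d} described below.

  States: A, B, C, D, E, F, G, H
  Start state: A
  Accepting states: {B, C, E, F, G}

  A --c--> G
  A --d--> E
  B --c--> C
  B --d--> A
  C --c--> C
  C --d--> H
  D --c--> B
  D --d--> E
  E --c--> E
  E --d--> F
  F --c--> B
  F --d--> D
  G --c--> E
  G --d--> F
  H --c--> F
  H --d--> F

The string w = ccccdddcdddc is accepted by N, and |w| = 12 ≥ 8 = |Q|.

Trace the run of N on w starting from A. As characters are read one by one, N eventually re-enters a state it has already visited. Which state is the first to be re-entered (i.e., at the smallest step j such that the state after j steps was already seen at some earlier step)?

State sequence: A -c-> G -c-> E -c-> E -c-> E -d-> F -d-> D -d-> E -c-> E -d-> F -d-> D -d-> E -c-> E
First repeat at step 3: E was already visited.

The earliest repeat is at step j = 3: N is in E, which it already visited at step i = 2.

E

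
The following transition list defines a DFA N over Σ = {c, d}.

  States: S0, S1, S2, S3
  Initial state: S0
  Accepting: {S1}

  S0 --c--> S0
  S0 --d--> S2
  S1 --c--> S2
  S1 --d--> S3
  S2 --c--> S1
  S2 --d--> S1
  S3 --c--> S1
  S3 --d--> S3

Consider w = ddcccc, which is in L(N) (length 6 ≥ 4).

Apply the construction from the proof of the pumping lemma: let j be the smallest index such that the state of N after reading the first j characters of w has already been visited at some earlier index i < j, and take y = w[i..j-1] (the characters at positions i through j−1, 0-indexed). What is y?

dc

State sequence: S0 -d-> S2 -d-> S1 -c-> S2 -c-> S1 -c-> S2 -c-> S1
First repeat at step 3: S2 was already visited.

So i = 1, j = 3, giving x = w[0:1] = d, y = w[1:3] = dc, z = w[3:6] = ccc.
Check: |xy| = 3 ≤ 4 and |y| = 2 ≥ 1. Reading y takes N from S2 back to S2, so every xyⁱz is accepted.
The DFA has 4 states, so the proof of the pumping lemma guarantees a repeated state among the first 4+1 visited; the segment between the two visits is the pumpable y.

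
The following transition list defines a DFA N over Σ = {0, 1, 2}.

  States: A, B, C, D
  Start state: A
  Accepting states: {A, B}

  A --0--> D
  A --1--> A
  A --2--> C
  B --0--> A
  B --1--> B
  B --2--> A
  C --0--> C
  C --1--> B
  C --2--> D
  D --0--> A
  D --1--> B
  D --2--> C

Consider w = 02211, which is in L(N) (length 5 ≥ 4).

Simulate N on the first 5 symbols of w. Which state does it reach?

B

State sequence: A -0-> D -2-> C -2-> D -1-> B -1-> B

After reading 5 characters, N is in state B.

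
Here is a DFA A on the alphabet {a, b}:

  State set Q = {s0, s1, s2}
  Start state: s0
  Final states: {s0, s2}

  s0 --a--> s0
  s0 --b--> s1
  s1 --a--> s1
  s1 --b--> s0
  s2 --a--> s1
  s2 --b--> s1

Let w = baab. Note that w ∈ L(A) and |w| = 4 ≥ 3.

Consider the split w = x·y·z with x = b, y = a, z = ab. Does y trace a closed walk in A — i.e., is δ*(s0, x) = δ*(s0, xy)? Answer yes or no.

yes

Run of A on the first 2 characters of w = b a:
  step 0: s0  (start)
  step 1: s1  (read b: s0→s1)
  step 2: s1  (read a: s1→s1)

After x (step 1): s1. After xy (step 2): s1.
They match, so y = a drives A around a cycle from s1 back to itself; pumping y any number of times keeps A in s1 before reading z, and xyⁱz ∈ L(A) for every i ≥ 0.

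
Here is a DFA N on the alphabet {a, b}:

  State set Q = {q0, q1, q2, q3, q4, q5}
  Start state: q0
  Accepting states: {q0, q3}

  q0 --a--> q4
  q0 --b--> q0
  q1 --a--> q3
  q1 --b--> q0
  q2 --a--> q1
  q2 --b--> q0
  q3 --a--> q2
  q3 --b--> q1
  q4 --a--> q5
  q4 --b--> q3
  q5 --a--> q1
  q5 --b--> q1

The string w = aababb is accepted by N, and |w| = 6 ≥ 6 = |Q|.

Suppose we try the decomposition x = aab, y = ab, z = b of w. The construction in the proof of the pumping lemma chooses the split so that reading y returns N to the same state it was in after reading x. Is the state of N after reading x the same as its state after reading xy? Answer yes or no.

Run of N on the first 5 characters of w = a a b a b:
  step 0: q0  (start)
  step 1: q4  (read a: q0→q4)
  step 2: q5  (read a: q4→q5)
  step 3: q1  (read b: q5→q1)
  step 4: q3  (read a: q1→q3)
  step 5: q1  (read b: q3→q1)

After x (step 3): q1. After xy (step 5): q1.
They match, so y = ab drives N around a cycle from q1 back to itself; pumping y any number of times keeps N in q1 before reading z, and xyⁱz ∈ L(N) for every i ≥ 0.

yes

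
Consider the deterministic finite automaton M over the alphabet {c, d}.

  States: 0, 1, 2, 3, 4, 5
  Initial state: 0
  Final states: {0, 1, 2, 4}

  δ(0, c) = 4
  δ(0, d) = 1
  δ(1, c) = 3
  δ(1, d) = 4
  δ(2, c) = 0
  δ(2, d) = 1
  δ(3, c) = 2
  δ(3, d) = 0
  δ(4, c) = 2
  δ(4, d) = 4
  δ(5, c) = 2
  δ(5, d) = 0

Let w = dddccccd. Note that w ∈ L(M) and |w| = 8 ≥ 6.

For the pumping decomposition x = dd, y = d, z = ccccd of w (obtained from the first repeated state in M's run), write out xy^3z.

xy^3z = dd·d·d·d·ccccd = dddddccccd.
Reading y = d takes M from 4 back to 4, so after x·y·y·y the machine is still in 4, and z then leads to the accepting state 1. Hence dddddccccd ∈ L(M).

dddddccccd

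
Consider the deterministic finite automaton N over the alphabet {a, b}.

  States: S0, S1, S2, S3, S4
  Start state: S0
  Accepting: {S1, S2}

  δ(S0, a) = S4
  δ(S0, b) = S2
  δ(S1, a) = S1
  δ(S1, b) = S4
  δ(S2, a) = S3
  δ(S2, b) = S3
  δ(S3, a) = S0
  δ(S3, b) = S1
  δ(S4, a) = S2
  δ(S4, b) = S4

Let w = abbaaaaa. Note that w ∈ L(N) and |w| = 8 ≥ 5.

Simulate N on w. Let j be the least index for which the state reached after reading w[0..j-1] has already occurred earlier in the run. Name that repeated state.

State sequence: S0 -a-> S4 -b-> S4 -b-> S4 -a-> S2 -a-> S3 -a-> S0 -a-> S4 -a-> S2
First repeat at step 2: S4 was already visited.

The earliest repeat is at step j = 2: N is in S4, which it already visited at step i = 1.
Since N has 5 states, any run of length ≥ 5 visits 5+1 states, so by pigeonhole some state repeats within the first 5 steps — that repeat gives the pumpable loop.

S4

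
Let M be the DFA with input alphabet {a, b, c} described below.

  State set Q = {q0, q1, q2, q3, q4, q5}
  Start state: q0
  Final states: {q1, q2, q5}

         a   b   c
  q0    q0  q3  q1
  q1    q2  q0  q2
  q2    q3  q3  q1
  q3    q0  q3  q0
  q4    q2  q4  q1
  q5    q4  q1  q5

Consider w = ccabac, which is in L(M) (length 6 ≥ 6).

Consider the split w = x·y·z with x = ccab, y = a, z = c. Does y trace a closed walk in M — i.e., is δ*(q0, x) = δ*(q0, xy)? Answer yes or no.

no

State sequence: q0 -c-> q1 -c-> q2 -a-> q3 -b-> q3 -a-> q0

After x (step 4): q3. After xy (step 5): q0.
They differ (q3 ≠ q0), so y is not a cycle from the state after x; this split is not the one the pumping-lemma construction produces, and pumping y need not keep the string in L(M).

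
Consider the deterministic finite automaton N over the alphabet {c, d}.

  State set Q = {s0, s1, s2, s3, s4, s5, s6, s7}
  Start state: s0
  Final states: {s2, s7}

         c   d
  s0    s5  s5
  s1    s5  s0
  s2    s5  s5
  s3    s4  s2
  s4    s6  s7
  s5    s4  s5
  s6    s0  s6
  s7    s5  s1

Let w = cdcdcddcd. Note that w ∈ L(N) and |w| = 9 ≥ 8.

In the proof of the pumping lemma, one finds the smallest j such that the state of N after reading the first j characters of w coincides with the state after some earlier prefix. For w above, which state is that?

s5

Run of N on w = c d c d c d d c d:
  step 0: s0  (start)
  step 1: s5  (read c: s0→s5)
  step 2: s5  (read d: s5→s5)   ← first repeat (s5 seen earlier)
  step 3: s4  (read c: s5→s4)
  step 4: s7  (read d: s4→s7)
  step 5: s5  (read c: s7→s5)
  step 6: s5  (read d: s5→s5)
  step 7: s5  (read d: s5→s5)
  step 8: s4  (read c: s5→s4)
  step 9: s7  (read d: s4→s7)

The earliest repeat is at step j = 2: N is in s5, which it already visited at step i = 1.
Pumping length from the standard proof: p = 8 (the number of states). The repeated state found above gives |xy| = j ≤ 8 and |y| = j − i ≥ 1.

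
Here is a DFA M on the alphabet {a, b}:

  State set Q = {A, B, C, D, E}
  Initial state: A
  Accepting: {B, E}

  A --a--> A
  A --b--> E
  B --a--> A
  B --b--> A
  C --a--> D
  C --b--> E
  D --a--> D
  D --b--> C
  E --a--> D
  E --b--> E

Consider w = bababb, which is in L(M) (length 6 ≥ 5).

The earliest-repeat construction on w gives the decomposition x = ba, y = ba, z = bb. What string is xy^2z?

xy^2z = ba·ba·ba·bb = babababb.
Reading y = ba takes M from D back to D, so after x·y·y the machine is still in D, and z then leads to the accepting state E. Hence babababb ∈ L(M).

babababb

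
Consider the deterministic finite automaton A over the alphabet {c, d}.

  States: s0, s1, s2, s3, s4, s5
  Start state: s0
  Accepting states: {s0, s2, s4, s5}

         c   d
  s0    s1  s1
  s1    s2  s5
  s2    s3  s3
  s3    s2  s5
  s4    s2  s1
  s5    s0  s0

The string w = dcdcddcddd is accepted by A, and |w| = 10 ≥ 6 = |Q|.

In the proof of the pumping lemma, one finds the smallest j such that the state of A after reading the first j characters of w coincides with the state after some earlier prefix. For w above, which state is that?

s2

State sequence: s0 -d-> s1 -c-> s2 -d-> s3 -c-> s2 -d-> s3 -d-> s5 -c-> s0 -d-> s1 -d-> s5 -d-> s0
First repeat at step 4: s2 was already visited.

The earliest repeat is at step j = 4: A is in s2, which it already visited at step i = 2.
Since A has 6 states, any run of length ≥ 6 visits 6+1 states, so by pigeonhole some state repeats within the first 6 steps — that repeat gives the pumpable loop.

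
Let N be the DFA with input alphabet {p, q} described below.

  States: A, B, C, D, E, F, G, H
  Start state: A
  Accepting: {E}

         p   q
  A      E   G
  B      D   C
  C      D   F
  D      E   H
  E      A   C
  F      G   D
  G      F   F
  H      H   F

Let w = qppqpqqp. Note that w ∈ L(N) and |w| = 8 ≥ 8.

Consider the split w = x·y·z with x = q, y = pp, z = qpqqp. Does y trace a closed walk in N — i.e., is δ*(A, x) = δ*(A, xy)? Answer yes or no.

State sequence: A -q-> G -p-> F -p-> G

After x (step 1): G. After xy (step 3): G.
They match, so y = pp drives N around a cycle from G back to itself; pumping y any number of times keeps N in G before reading z, and xyⁱz ∈ L(N) for every i ≥ 0.

yes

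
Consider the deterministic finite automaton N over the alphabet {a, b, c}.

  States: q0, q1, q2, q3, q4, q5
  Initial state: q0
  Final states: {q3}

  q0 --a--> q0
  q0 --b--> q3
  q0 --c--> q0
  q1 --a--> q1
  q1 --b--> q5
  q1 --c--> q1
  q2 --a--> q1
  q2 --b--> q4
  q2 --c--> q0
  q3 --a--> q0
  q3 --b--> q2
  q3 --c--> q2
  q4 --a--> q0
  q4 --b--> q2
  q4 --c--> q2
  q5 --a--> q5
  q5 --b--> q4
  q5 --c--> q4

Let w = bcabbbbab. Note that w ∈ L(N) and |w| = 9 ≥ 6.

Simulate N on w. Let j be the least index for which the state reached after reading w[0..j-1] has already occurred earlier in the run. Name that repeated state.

Run of N on w = b c a b b b b a b:
  step 0: q0  (start)
  step 1: q3  (read b: q0→q3)
  step 2: q2  (read c: q3→q2)
  step 3: q1  (read a: q2→q1)
  step 4: q5  (read b: q1→q5)
  step 5: q4  (read b: q5→q4)
  step 6: q2  (read b: q4→q2)   ← first repeat (q2 seen earlier)
  step 7: q4  (read b: q2→q4)
  step 8: q0  (read a: q4→q0)
  step 9: q3  (read b: q0→q3)

The earliest repeat is at step j = 6: N is in q2, which it already visited at step i = 2.
With |Q| = 6, pigeonhole forces a state repeat no later than step 6; the substring read between the first and second visits to that state can be pumped.

q2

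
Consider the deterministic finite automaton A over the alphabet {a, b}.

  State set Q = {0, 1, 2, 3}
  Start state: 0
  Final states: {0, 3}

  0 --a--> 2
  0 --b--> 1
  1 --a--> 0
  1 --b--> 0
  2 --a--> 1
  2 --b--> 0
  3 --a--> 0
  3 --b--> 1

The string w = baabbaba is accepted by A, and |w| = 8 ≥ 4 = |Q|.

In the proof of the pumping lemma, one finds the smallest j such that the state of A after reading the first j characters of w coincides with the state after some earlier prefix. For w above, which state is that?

Run of A on w = b a a b b a b a:
  step 0: 0  (start)
  step 1: 1  (read b: 0→1)
  step 2: 0  (read a: 1→0)   ← first repeat (0 seen earlier)
  step 3: 2  (read a: 0→2)
  step 4: 0  (read b: 2→0)
  step 5: 1  (read b: 0→1)
  step 6: 0  (read a: 1→0)
  step 7: 1  (read b: 0→1)
  step 8: 0  (read a: 1→0)

The earliest repeat is at step j = 2: A is in 0, which it already visited at step i = 0.
Since A has 4 states, any run of length ≥ 4 visits 4+1 states, so by pigeonhole some state repeats within the first 4 steps — that repeat gives the pumpable loop.

0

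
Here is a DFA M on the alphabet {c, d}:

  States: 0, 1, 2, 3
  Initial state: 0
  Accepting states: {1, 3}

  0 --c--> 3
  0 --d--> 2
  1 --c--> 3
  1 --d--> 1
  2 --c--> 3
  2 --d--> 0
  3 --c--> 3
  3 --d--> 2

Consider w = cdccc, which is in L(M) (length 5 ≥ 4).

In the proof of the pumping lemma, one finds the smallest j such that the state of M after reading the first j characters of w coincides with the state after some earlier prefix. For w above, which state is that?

State sequence: 0 -c-> 3 -d-> 2 -c-> 3 -c-> 3 -c-> 3
First repeat at step 3: 3 was already visited.

The earliest repeat is at step j = 3: M is in 3, which it already visited at step i = 1.
The DFA has 4 states, so the proof of the pumping lemma guarantees a repeated state among the first 4+1 visited; the segment between the two visits is the pumpable y.

3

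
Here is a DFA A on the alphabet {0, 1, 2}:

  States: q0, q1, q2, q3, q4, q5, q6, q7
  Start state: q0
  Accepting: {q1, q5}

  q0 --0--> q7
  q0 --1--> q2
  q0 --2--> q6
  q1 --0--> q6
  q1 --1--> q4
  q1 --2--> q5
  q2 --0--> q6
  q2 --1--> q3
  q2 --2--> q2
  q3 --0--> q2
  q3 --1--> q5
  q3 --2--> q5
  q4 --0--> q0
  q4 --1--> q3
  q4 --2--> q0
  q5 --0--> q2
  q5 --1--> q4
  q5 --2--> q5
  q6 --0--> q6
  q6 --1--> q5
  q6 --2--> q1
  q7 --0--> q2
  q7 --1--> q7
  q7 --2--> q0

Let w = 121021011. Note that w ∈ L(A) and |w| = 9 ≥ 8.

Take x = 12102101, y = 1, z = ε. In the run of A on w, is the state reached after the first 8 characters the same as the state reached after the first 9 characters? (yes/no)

State sequence: q0 -1-> q2 -2-> q2 -1-> q3 -0-> q2 -2-> q2 -1-> q3 -0-> q2 -1-> q3 -1-> q5

After x (step 8): q3. After xy (step 9): q5.
They differ (q3 ≠ q5), so y is not a cycle from the state after x; this split is not the one the pumping-lemma construction produces, and pumping y need not keep the string in L(A).

no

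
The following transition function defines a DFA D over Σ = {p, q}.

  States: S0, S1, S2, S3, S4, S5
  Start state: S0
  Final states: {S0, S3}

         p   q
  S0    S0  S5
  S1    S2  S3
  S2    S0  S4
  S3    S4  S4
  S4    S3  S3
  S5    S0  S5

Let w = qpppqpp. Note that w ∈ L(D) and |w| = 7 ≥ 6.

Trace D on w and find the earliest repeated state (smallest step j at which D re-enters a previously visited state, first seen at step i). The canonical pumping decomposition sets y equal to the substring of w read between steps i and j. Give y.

qp

State sequence: S0 -q-> S5 -p-> S0 -p-> S0 -p-> S0 -q-> S5 -p-> S0 -p-> S0
First repeat at step 2: S0 was already visited.

So i = 0, j = 2, giving x = w[0:0] = ε, y = w[0:2] = qp, z = w[2:7] = ppqpp.
Check: |xy| = 2 ≤ 6 and |y| = 2 ≥ 1. Reading y takes D from S0 back to S0, so every xyⁱz is accepted.
Since D has 6 states, any run of length ≥ 6 visits 6+1 states, so by pigeonhole some state repeats within the first 6 steps — that repeat gives the pumpable loop.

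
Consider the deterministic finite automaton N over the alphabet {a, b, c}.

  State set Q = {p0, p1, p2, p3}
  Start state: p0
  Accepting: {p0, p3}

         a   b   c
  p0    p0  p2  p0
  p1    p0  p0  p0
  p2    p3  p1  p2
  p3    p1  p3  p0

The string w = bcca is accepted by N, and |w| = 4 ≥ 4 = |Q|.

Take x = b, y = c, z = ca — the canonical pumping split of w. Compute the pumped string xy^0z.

xy⁰z = xz = b·ca = bca.
Reading y = c takes N from p2 back to p2, so after x the machine is still in p2, and z then leads to the accepting state p3. Hence bca ∈ L(N).

bca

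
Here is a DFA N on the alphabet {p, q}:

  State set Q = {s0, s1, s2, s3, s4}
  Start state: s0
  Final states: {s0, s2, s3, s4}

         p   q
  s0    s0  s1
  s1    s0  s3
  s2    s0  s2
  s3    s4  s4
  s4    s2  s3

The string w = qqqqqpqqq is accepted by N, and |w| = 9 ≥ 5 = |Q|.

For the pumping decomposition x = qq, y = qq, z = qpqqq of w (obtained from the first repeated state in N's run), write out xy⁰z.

qqqpqqq

xy⁰z = xz = qq·qpqqq = qqqpqqq.
Reading y = qq takes N from s3 back to s3, so after x the machine is still in s3, and z then leads to the accepting state s2. Hence qqqpqqq ∈ L(N).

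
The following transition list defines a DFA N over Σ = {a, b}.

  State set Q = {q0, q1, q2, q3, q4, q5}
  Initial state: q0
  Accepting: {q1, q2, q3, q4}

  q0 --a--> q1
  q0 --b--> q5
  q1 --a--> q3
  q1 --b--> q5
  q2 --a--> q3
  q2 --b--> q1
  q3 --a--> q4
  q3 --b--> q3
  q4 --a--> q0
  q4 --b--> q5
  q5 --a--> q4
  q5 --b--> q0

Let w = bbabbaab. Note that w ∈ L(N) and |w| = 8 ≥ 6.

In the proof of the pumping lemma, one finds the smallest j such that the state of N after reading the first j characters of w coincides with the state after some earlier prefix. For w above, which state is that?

Run of N on w = b b a b b a a b:
  step 0: q0  (start)
  step 1: q5  (read b: q0→q5)
  step 2: q0  (read b: q5→q0)   ← first repeat (q0 seen earlier)
  step 3: q1  (read a: q0→q1)
  step 4: q5  (read b: q1→q5)
  step 5: q0  (read b: q5→q0)
  step 6: q1  (read a: q0→q1)
  step 7: q3  (read a: q1→q3)
  step 8: q3  (read b: q3→q3)

The earliest repeat is at step j = 2: N is in q0, which it already visited at step i = 0.
The DFA has 6 states, so the proof of the pumping lemma guarantees a repeated state among the first 6+1 visited; the segment between the two visits is the pumpable y.

q0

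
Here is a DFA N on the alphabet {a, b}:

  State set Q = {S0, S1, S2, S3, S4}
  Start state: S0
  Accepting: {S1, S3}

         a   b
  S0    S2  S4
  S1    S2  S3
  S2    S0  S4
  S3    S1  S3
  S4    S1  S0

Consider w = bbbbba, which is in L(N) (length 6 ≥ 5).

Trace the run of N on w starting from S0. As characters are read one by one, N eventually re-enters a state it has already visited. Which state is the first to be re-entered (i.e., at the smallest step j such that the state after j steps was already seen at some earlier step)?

S0

State sequence: S0 -b-> S4 -b-> S0 -b-> S4 -b-> S0 -b-> S4 -a-> S1
First repeat at step 2: S0 was already visited.

The earliest repeat is at step j = 2: N is in S0, which it already visited at step i = 0.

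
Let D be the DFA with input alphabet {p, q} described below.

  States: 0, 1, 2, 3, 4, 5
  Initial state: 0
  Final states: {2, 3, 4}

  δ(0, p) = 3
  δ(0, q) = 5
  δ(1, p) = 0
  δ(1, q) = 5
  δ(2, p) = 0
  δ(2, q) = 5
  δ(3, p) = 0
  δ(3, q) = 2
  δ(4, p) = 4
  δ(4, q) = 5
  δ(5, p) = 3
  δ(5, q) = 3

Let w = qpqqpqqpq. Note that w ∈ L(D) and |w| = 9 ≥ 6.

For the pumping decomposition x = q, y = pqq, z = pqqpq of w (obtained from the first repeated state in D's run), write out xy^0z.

qpqqpq

xy⁰z = xz = q·pqqpq = qpqqpq.
Reading y = pqq takes D from 5 back to 5, so after x the machine is still in 5, and z then leads to the accepting state 2. Hence qpqqpq ∈ L(D).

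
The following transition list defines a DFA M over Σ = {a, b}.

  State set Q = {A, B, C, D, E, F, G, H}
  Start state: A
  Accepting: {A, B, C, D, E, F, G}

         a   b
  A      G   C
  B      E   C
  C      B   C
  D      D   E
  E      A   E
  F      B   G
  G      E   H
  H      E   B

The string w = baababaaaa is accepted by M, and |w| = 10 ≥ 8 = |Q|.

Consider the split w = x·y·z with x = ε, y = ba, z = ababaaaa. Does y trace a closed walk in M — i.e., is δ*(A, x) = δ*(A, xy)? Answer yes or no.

no

State sequence: A -b-> C -a-> B

After x (step 0): A. After xy (step 2): B.
They differ (A ≠ B), so y is not a cycle from the state after x; this split is not the one the pumping-lemma construction produces, and pumping y need not keep the string in L(M).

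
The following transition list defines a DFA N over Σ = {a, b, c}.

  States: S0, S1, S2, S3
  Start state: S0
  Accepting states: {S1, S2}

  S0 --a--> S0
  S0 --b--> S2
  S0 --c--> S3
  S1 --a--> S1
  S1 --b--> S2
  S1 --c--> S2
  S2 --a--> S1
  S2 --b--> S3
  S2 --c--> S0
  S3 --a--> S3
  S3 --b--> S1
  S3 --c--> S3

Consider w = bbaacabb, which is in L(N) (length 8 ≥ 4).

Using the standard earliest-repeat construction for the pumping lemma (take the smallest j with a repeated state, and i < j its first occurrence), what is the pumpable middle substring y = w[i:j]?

State sequence: S0 -b-> S2 -b-> S3 -a-> S3 -a-> S3 -c-> S3 -a-> S3 -b-> S1 -b-> S2
First repeat at step 3: S3 was already visited.

So i = 2, j = 3, giving x = w[0:2] = bb, y = w[2:3] = a, z = w[3:8] = acabb.
Check: |xy| = 3 ≤ 4 and |y| = 1 ≥ 1. Reading y takes N from S3 back to S3, so every xyⁱz is accepted.
Since N has 4 states, any run of length ≥ 4 visits 4+1 states, so by pigeonhole some state repeats within the first 4 steps — that repeat gives the pumpable loop.

a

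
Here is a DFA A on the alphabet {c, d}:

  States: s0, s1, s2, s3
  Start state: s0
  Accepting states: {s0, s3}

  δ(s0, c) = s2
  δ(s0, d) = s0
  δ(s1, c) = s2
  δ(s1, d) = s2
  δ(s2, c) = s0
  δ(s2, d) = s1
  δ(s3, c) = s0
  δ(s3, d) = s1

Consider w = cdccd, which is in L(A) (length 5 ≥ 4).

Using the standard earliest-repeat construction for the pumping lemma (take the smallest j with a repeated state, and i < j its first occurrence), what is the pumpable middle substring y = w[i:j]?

dc

Run of A on w = c d c c d:
  step 0: s0  (start)
  step 1: s2  (read c: s0→s2)
  step 2: s1  (read d: s2→s1)
  step 3: s2  (read c: s1→s2)   ← first repeat (s2 seen earlier)
  step 4: s0  (read c: s2→s0)
  step 5: s0  (read d: s0→s0)

So i = 1, j = 3, giving x = w[0:1] = c, y = w[1:3] = dc, z = w[3:5] = cd.
Check: |xy| = 3 ≤ 4 and |y| = 2 ≥ 1. Reading y takes A from s2 back to s2, so every xyⁱz is accepted.
Pumping length from the standard proof: p = 4 (the number of states). The repeated state found above gives |xy| = j ≤ 4 and |y| = j − i ≥ 1.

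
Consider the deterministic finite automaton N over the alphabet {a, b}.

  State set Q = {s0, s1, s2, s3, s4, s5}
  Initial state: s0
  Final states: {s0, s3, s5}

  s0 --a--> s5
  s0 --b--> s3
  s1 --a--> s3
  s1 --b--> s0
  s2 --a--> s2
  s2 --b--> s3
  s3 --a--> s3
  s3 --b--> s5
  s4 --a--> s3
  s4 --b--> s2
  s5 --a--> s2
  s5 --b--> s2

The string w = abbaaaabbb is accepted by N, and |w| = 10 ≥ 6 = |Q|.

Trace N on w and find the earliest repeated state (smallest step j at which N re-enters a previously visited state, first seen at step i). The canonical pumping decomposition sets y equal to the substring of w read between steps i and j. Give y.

Run of N on w = a b b a a a a b b b:
  step 0: s0  (start)
  step 1: s5  (read a: s0→s5)
  step 2: s2  (read b: s5→s2)
  step 3: s3  (read b: s2→s3)
  step 4: s3  (read a: s3→s3)   ← first repeat (s3 seen earlier)
  step 5: s3  (read a: s3→s3)
  step 6: s3  (read a: s3→s3)
  step 7: s3  (read a: s3→s3)
  step 8: s5  (read b: s3→s5)
  step 9: s2  (read b: s5→s2)
  step 10: s3  (read b: s2→s3)

So i = 3, j = 4, giving x = w[0:3] = abb, y = w[3:4] = a, z = w[4:10] = aaabbb.
Check: |xy| = 4 ≤ 6 and |y| = 1 ≥ 1. Reading y takes N from s3 back to s3, so every xyⁱz is accepted.

a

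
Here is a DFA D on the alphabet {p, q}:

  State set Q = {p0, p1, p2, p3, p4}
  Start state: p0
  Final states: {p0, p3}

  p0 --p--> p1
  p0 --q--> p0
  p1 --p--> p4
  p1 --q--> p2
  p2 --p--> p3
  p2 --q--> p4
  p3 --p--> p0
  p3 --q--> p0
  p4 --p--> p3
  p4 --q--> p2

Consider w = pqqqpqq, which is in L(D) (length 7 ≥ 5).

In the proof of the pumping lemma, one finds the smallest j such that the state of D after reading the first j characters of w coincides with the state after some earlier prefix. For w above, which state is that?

p2

State sequence: p0 -p-> p1 -q-> p2 -q-> p4 -q-> p2 -p-> p3 -q-> p0 -q-> p0
First repeat at step 4: p2 was already visited.

The earliest repeat is at step j = 4: D is in p2, which it already visited at step i = 2.
Pumping length from the standard proof: p = 5 (the number of states). The repeated state found above gives |xy| = j ≤ 5 and |y| = j − i ≥ 1.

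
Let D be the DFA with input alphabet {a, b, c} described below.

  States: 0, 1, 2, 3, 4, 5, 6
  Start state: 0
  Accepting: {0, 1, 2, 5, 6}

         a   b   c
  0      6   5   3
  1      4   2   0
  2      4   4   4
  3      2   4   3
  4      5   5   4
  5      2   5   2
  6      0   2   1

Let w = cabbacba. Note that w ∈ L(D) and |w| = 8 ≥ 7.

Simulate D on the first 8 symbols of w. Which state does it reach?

2

Run of D on the first 8 characters of w = c a b b a c b a:
  step 0: 0  (start)
  step 1: 3  (read c: 0→3)
  step 2: 2  (read a: 3→2)
  step 3: 4  (read b: 2→4)
  step 4: 5  (read b: 4→5)
  step 5: 2  (read a: 5→2)
  step 6: 4  (read c: 2→4)
  step 7: 5  (read b: 4→5)
  step 8: 2  (read a: 5→2)

After reading 8 characters, D is in state 2.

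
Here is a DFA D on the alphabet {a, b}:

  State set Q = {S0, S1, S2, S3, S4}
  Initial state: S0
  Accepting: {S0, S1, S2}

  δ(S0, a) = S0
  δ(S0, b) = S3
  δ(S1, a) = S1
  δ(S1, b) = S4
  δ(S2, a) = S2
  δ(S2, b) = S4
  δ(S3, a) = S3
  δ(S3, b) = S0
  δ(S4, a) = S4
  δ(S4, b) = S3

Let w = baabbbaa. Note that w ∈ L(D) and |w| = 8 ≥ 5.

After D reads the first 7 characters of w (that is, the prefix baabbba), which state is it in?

State sequence: S0 -b-> S3 -a-> S3 -a-> S3 -b-> S0 -b-> S3 -b-> S0 -a-> S0

After reading 7 characters, D is in state S0.

S0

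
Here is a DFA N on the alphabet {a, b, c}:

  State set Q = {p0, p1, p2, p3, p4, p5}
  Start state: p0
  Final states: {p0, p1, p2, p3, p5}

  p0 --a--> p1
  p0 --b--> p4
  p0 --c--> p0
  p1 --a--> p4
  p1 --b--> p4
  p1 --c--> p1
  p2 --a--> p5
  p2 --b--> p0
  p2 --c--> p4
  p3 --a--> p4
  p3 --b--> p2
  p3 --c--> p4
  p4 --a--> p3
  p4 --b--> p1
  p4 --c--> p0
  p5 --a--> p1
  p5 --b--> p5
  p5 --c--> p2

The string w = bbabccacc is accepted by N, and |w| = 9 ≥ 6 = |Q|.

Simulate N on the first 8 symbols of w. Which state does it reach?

State sequence: p0 -b-> p4 -b-> p1 -a-> p4 -b-> p1 -c-> p1 -c-> p1 -a-> p4 -c-> p0

After reading 8 characters, N is in state p0.
(This kind of state-tracing is the core of the pumping-lemma construction: with 6 states, pigeonhole forces a repeat within the first 6 steps.)

p0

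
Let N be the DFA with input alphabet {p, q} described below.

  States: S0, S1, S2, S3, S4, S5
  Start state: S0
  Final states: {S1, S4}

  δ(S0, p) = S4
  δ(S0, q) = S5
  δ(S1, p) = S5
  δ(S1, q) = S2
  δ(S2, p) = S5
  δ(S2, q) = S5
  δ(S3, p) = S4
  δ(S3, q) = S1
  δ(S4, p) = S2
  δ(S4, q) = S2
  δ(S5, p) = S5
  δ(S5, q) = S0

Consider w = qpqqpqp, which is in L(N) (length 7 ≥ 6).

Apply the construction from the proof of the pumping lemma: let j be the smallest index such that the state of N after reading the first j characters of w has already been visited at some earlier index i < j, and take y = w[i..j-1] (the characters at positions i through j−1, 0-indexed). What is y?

Run of N on w = q p q q p q p:
  step 0: S0  (start)
  step 1: S5  (read q: S0→S5)
  step 2: S5  (read p: S5→S5)   ← first repeat (S5 seen earlier)
  step 3: S0  (read q: S5→S0)
  step 4: S5  (read q: S0→S5)
  step 5: S5  (read p: S5→S5)
  step 6: S0  (read q: S5→S0)
  step 7: S4  (read p: S0→S4)

So i = 1, j = 2, giving x = w[0:1] = q, y = w[1:2] = p, z = w[2:7] = qqpqp.
Check: |xy| = 2 ≤ 6 and |y| = 1 ≥ 1. Reading y takes N from S5 back to S5, so every xyⁱz is accepted.
Pumping length from the standard proof: p = 6 (the number of states). The repeated state found above gives |xy| = j ≤ 6 and |y| = j − i ≥ 1.

p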